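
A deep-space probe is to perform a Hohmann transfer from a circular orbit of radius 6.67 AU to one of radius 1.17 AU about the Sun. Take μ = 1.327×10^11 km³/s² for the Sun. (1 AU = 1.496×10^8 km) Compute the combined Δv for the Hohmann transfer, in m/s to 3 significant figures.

In km: r₁ = 6.67 × 1.496×10^8 = 9.97832×10^8 km; r₂ = 1.17 × 1.496×10^8 = 1.75032×10^8 km.
Semi-major axis of the transfer orbit: a_t = (9.97832×10^8 + 1.75032×10^8)/2 = 5.86432×10^8 km.
At r₁ the circular-orbit speed is v₁ = √(μ/r₁) = 11.532 km/s.
Transfer-orbit speed at r₁ (v² = μ(2/r − 1/a)): v_a = √[μ(2/r₁ − 1/a_t)] = 6.3002 km/s.
First burn Δv₁ = |v_a − v₁| = 5.232 km/s.
At r₂, v₂ = √(μ/r₂) = 27.5345 km/s.
Transfer-orbit speed at r₂: v_p = √[μ(2/r₂ − 1/a_t)] = 35.9167 km/s.
Second burn Δv₂ = |v₂ − v_p| = 8.382 km/s.
Δv = Δv₁ + Δv₂ = 5.232 + 8.382 = 13.61 km/s.

Δv = 13600 m/s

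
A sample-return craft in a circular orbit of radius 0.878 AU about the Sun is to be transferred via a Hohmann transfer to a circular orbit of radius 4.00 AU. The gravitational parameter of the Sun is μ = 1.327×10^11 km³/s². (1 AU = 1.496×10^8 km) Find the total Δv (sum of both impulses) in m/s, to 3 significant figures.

Δv = 14900 m/s

In km: r₁ = 0.878 × 1.496×10^8 = 1.313488×10^8 km; r₂ = 4.00 × 1.496×10^8 = 5.984×10^8 km.
Semi-major axis of the transfer orbit: a_t = (1.313488×10^8 + 5.984×10^8)/2 = 3.648744×10^8 km.
At r₁ the circular-orbit speed is v₁ = √(μ/r₁) = 31.785 km/s.
On the transfer ellipse at r₁, vis-viva equation gives v_p = √[μ(2/r₁ − 1/a_t)] = 40.705 km/s.
First burn Δv₁ = |v_p − v₁| = 8.920 km/s.
At r₂, v₂ = √(μ/r₂) = 14.892 km/s.
Transfer-orbit speed at r₂: v_a = √[μ(2/r₂ − 1/a_t)] = 8.9347 km/s.
Second burn Δv₂ = |v₂ − v_a| = 5.957 km/s.
Δv = Δv₁ + Δv₂ = 8.920 + 5.957 = 14.88 km/s.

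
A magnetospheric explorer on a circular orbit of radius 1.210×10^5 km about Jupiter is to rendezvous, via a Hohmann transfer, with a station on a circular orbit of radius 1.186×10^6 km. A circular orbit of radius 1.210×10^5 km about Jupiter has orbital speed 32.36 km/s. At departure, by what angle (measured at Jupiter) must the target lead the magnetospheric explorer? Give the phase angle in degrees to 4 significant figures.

From the circular-orbit relation v² = μ/r at r = 1.210×10^5 km: μ = v²r = (32.36)² × 1.210×10^5 = 1.26708×10^8 km³/s².
Transfer-ellipse semi-major axis a_t = (r₁ + r₂)/2 = (1.210×10^5 + 1.186×10^6)/2 = 6.535×10^5 km.
The half-period of the transfer ellipse is t = π√(a_t³/μ) = 1.474406×10^5 s.
Target angular speed ω₂ = √(μ/r₂³) = 8.715136×10^-6 rad/s.
Angle swept by the target during transfer: ω₂·t = 1.28496 rad = 73.62°.
The magnetospheric explorer traverses 180° on the transfer ellipse, so the target must lead by 180° − 73.62° = 106.4°.

φ = 106.4°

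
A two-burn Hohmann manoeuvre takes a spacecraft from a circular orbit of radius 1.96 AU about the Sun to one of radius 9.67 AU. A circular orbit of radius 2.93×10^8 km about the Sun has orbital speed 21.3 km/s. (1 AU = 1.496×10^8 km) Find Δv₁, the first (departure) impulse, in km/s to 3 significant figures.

Δv₁ = 6.17 km/s

From the circular-orbit relation v² = μ/r at r = 2.93×10^8 km: μ = v²r = (21.3)² × 2.93×10^8 = 1.32931×10^11 km³/s².
In km: r₁ = 1.96 × 1.496×10^8 = 2.93216×10^8 km; r₂ = 9.67 × 1.496×10^8 = 1.446632×10^9 km.
The Hohmann ellipse has a_t = (r₁ + r₂)/2 = 8.69924×10^8 km.
Circular speed at r = 2.93216×10^8 km: v_c = √(μ/r) = 21.292 km/s.
Vis-viva on the transfer ellipse at r = 2.93216×10^8 km gives v_t = √[μ(2/r − 1/a_t)] = 27.457 km/s.
Δv₁ = |v_t − v_c| = |27.457 − 21.292| = 6.165 km/s.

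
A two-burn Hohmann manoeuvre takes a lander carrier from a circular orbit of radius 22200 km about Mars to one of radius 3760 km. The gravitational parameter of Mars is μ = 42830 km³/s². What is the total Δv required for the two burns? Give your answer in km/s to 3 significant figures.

The Hohmann ellipse has a_t = (r₁ + r₂)/2 = 12980 km.
At r₁ the circular-orbit speed is v₁ = √(μ/r₁) = 1.389 km/s.
On the transfer ellipse at r₁, v² = μ(2/r − 1/a) gives v_a = √[μ(2/r₁ − 1/a_t)] = 0.7476 km/s.
First burn Δv₁ = |v_a − v₁| = 0.6414 km/s.
Circular speed at r₂: v₂ = √(μ/r₂) = 3.375 km/s.
Transfer-orbit speed at r₂: v_p = √[μ(2/r₂ − 1/a_t)] = 4.414 km/s.
Second burn Δv₂ = |v₂ − v_p| = 1.039 km/s.
Δv = Δv₁ + Δv₂ = 0.6414 + 1.039 = 1.680 km/s.

Δv = 1.68 km/s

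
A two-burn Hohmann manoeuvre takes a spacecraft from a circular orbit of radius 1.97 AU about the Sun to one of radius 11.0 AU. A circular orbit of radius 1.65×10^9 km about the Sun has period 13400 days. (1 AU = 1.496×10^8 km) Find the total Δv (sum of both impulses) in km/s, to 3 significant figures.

From Kepler's third law T² = 4π²r³/μ at r = 1.65×10^9 km, T = 13400 days = 13400 × 86400 s = 1.15776×10^9 s: μ = 4π²r³/T² = 1.32304×10^11 km³/s².
In km: r₁ = 1.97 × 1.496×10^8 = 2.94712×10^8 km; r₂ = 11.0 × 1.496×10^8 = 1.6456×10^9 km.
The Hohmann ellipse has a_t = (r₁ + r₂)/2 = 9.70156×10^8 km.
Circular speed at r₁: v₁ = √(μ/r₁) = √(1.32304×10^11/2.94712×10^8) = 21.188 km/s.
On the transfer ellipse at r₁, vis-viva equation gives v_p = √[μ(2/r₁ − 1/a_t)] = 27.595 km/s.
First burn Δv₁ = |v_p − v₁| = 6.407 km/s.
Circular speed at r₂: v₂ = √(μ/r₂) = 8.967 km/s.
Transfer-orbit speed at r₂: v_a = √[μ(2/r₂ − 1/a_t)] = 4.942 km/s.
Second burn Δv₂ = |v₂ − v_a| = 4.025 km/s.
Δv = Δv₁ + Δv₂ = 6.407 + 4.025 = 10.43 km/s.

Δv = 10.4 km/s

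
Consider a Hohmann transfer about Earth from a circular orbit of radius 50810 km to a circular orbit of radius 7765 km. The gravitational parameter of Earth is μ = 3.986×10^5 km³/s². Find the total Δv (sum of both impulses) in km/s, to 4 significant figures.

Δv = 3.631 km/s

The Hohmann ellipse has a_t = (r₁ + r₂)/2 = 29287.5 km.
Circular speed at r₁: v₁ = √(μ/r₁) = √(3.986×10^5/50810) = 2.801 km/s.
Transfer-orbit speed at r₁ (vis-viva): v_a = √[μ(2/r₁ − 1/a_t)] = 1.442 km/s.
First burn Δv₁ = |v_a − v₁| = 1.359 km/s.
At r₂, v₂ = √(μ/r₂) = 7.165 km/s.
Transfer-orbit speed at r₂: v_p = √[μ(2/r₂ − 1/a_t)] = 9.437 km/s.
Second burn Δv₂ = |v₂ − v_p| = 2.272 km/s.
Δv = Δv₁ + Δv₂ = 1.359 + 2.272 = 3.631 km/s.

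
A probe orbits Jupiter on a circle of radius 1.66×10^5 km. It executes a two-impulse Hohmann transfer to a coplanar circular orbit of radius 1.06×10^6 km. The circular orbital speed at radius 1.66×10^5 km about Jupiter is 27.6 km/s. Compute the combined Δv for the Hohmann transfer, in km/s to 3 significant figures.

From the circular-orbit relation v² = μ/r at r = 1.66×10^5 km: μ = v²r = (27.6)² × 1.66×10^5 = 1.26452×10^8 km³/s².
Semi-major axis of the transfer orbit: a_t = (1.660×10^5 + 1.060×10^6)/2 = 6.130×10^5 km.
Circular speed at r₁: v₁ = √(μ/r₁) = √(1.26452×10^8/1.660×10^5) = 27.600 km/s.
On the transfer ellipse at r₁, vis-viva equation gives v_p = √[μ(2/r₁ − 1/a_t)] = 36.294 km/s.
First burn Δv₁ = |v_p − v₁| = 8.694 km/s.
At r₂, v₂ = √(μ/r₂) = 10.922 km/s.
Transfer-orbit speed at r₂: v_a = √[μ(2/r₂ − 1/a_t)] = 5.6837 km/s.
Second burn Δv₂ = |v₂ − v_a| = 5.238 km/s.
Δv = Δv₁ + Δv₂ = 8.694 + 5.238 = 13.93 km/s.

Δv = 13.9 km/s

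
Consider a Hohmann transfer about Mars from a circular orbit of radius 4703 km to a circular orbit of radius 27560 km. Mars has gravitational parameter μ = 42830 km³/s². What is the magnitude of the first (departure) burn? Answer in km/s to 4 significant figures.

Δv₁ = 0.9267 km/s

Transfer-ellipse semi-major axis a_t = (r₁ + r₂)/2 = (4703 + 27560)/2 = 16131.5 km.
Circular speed at r = 4703 km: v_c = √(μ/r) = 3.0178 km/s.
Transfer-orbit speed at the same r (vis-viva, a = a_t): v_t = √[μ(2/r − 1/a_t)] = 3.9445 km/s.
Δv₁ = |v_t − v_c| = |3.9445 − 3.0178| = 0.9267 km/s.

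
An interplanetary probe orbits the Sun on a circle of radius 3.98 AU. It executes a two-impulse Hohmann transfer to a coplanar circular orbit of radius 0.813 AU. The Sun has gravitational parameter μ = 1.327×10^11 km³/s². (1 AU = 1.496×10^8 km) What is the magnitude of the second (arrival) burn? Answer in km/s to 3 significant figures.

Δv₂ = 9.54 km/s

In km: r₁ = 3.98 × 1.496×10^8 = 5.95408×10^8 km; r₂ = 0.813 × 1.496×10^8 = 1.216248×10^8 km.
The Hohmann ellipse has a_t = (r₁ + r₂)/2 = 3.585164×10^8 km.
Circular speed at r = 1.216248×10^8 km: v_c = √(μ/r) = 33.031 km/s.
Vis-viva on the transfer ellipse at r = 1.216248×10^8 km gives v_t = √[μ(2/r − 1/a_t)] = 42.567 km/s.
Δv₂ = |v_t − v_c| = |42.567 − 33.031| = 9.536 km/s.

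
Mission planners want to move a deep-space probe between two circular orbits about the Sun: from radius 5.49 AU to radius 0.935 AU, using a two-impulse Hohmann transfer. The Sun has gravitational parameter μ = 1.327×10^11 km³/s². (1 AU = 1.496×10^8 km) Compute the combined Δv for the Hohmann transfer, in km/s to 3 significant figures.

In km: r₁ = 5.49 × 1.496×10^8 = 8.21304×10^8 km; r₂ = 0.935 × 1.496×10^8 = 1.39876×10^8 km.
Transfer-ellipse semi-major axis a_t = (r₁ + r₂)/2 = (8.21304×10^8 + 1.39876×10^8)/2 = 4.8059×10^8 km.
Circular speed at r₁: v₁ = √(μ/r₁) = √(1.327×10^11/8.21304×10^8) = 12.7111 km/s.
Transfer-orbit speed at r₁ (vis-viva): v_a = √[μ(2/r₁ − 1/a_t)] = 6.85753 km/s.
First burn Δv₁ = |v_a − v₁| = 5.854 km/s.
Circular speed at r₂: v₂ = √(μ/r₂) = 30.801 km/s.
Transfer-orbit speed at r₂: v_p = √[μ(2/r₂ − 1/a_t)] = 40.265 km/s.
Second burn Δv₂ = |v₂ − v_p| = 9.464 km/s.
Total Δv = Δv₁ + Δv₂ = 15.32 km/s.

Δv = 15.3 km/s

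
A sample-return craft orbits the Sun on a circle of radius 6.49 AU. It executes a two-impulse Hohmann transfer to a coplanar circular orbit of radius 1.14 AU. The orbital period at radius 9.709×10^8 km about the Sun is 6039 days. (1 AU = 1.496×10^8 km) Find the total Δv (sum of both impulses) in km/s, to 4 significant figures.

Δv = 13.79 km/s

From Kepler's third law T² = 4π²r³/μ at r = 9.709×10^8 km, T = 6039 days = 6039 × 86400 s = 5.217696×10^8 s: μ = 4π²r³/T² = 1.32717×10^11 km³/s².
In km: r₁ = 6.49 × 1.496×10^8 = 9.70904×10^8 km; r₂ = 1.14 × 1.496×10^8 = 1.70544×10^8 km.
Semi-major axis of the transfer orbit: a_t = (9.70904×10^8 + 1.70544×10^8)/2 = 5.70724×10^8 km.
Circular speed at r₁: v₁ = √(μ/r₁) = √(1.32717×10^11/9.70904×10^8) = 11.6916 km/s.
On the transfer ellipse at r₁, vis-viva equation gives v_a = √[μ(2/r₁ − 1/a_t)] = 6.39116 km/s.
First burn Δv₁ = |v_a − v₁| = 5.300 km/s.
Circular speed at r₂: v₂ = √(μ/r₂) = 27.896 km/s.
Transfer-orbit speed at r₂: v_p = √[μ(2/r₂ − 1/a_t)] = 36.385 km/s.
Second burn Δv₂ = |v₂ − v_p| = 8.489 km/s.
Total Δv = Δv₁ + Δv₂ = 13.79 km/s.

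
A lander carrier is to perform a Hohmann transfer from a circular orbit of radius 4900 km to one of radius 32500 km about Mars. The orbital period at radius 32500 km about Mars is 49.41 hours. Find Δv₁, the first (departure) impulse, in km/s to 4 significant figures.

From Kepler's third law T² = 4π²r³/μ at r = 32500 km, T = 49.41 hours = 49.41 × 3600 s = 1.77876×10^5 s: μ = 4π²r³/T² = 42832.7 km³/s².
Semi-major axis of the transfer orbit: a_t = (4900 + 32500)/2 = 18700 km.
On the circular orbit at r = 4900 km, v_c = √(μ/r) = 2.9566 km/s.
Vis-viva on the transfer ellipse at r = 4900 km gives v_t = √[μ(2/r − 1/a_t)] = 3.8977 km/s.
Δv₁ = |v_t − v_c| = |3.8977 − 2.9566| = 0.9411 km/s.

Δv₁ = 0.9411 km/s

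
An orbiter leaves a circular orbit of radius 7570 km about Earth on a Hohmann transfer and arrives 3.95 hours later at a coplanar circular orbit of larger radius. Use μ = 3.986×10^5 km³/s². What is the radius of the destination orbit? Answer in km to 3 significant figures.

r₂ = 32700 km

Transfer time t = 3.95 hours = 14220 s, and t = π√(a_t³/μ).
So a_t = (μ t²/π²)^(1/3) = (3.986×10^5 × (14220)² / π²)^(1/3) = 20138 km.
Since a_t = (r₁ + r₂)/2, r₂ = 2a_t − r₁ = 2×20138 − 7570 = 32706 km.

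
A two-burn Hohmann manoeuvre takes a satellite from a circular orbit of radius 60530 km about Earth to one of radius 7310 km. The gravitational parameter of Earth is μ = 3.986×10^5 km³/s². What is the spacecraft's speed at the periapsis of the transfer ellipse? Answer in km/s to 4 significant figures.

Transfer-ellipse semi-major axis a_t = (r₁ + r₂)/2 = (60530 + 7310)/2 = 33920 km.
The periapsis of the transfer ellipse is at r = 7310 km.
Vis-viva: v = √[μ(2/r − 1/a_t)] = √[3.986×10^5 × (2/7310 − 1/33920)] = 9.864 km/s.

v = 9.864 km/s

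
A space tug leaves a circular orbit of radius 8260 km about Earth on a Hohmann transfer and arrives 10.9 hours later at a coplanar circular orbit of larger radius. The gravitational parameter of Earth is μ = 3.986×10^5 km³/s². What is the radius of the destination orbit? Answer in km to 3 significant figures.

r₂ = 71000 km

Transfer time t = 10.9 hours = 39240 s, and t = π√(a_t³/μ).
So a_t = (μ t²/π²)^(1/3) = (3.986×10^5 × (39240)² / π²)^(1/3) = 39619 km.
Since a_t = (r₁ + r₂)/2, r₂ = 2a_t − r₁ = 2×39619 − 8260 = 70978 km.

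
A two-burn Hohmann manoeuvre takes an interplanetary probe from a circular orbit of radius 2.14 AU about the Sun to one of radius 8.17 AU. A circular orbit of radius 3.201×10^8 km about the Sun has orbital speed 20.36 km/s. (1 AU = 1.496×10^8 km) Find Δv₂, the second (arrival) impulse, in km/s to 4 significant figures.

Δv₂ = 3.706 km/s

From the circular-orbit relation v² = μ/r at r = 3.201×10^8 km: μ = v²r = (20.36)² × 3.201×10^8 = 1.32691×10^11 km³/s².
In km: r₁ = 2.14 × 1.496×10^8 = 3.20144×10^8 km; r₂ = 8.17 × 1.496×10^8 = 1.222232×10^9 km.
Semi-major axis of the transfer orbit: a_t = (3.20144×10^8 + 1.222232×10^9)/2 = 7.71188×10^8 km.
On the circular orbit at r = 1.222232×10^9 km, v_c = √(μ/r) = 10.419 km/s.
Transfer-orbit speed at the same r (vis-viva, a = a_t): v_t = √[μ(2/r − 1/a_t)] = 6.7133 km/s.
Δv₂ = |v_t − v_c| = |6.7133 − 10.419| = 3.706 km/s.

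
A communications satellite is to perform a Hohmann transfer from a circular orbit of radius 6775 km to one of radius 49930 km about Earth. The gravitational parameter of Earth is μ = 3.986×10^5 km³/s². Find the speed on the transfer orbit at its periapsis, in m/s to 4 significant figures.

Transfer-ellipse semi-major axis a_t = (r₁ + r₂)/2 = (6775 + 49930)/2 = 28352.5 km.
At periapsis, r = 6775 km.
Vis-viva: v = √[μ(2/r − 1/a_t)] = √[3.986×10^5 × (2/6775 − 1/28352.5)] = 10.18 km/s.

v = 10180 m/s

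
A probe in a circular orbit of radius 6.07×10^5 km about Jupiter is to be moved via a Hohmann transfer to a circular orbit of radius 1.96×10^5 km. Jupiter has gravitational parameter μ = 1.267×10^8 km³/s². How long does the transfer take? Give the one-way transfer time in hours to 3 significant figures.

The Hohmann ellipse has a_t = (r₁ + r₂)/2 = 4.015×10^5 km.
Transfer time t = π√(a_t³/μ) = π√((4.015×10^5)³ / 1.267×10^8) = 71010 s.
Converting: 71010 s ÷ 3600 s/hour = 19.7 hours.

t = 19.7 hours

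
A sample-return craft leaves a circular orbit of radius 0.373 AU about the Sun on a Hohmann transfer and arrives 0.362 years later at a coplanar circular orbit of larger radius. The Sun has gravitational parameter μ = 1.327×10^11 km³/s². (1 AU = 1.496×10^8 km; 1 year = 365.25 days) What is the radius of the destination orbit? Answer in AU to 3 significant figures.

In km: r₁ = 0.373 × 1.496×10^8 = 5.58008×10^7 km.
Transfer time t = 0.362 years × 365.25 × 86400 s = 1.14238512×10^7 s, and t = π√(a_t³/μ).
So a_t = (μ t²/π²)^(1/3) = (1.327×10^11 × (1.14238512×10^7)² / π²)^(1/3) = 1.2061×10^8 km.
Since a_t = (r₁ + r₂)/2, r₂ = 2a_t − r₁ = 2×1.2061×10^8 − 5.58008×10^7 = 1.854192×10^8 km.
In AU: r₂ = 1.854192×10^8 / 1.496×10^8 = 1.24 AU.

r₂ = 1.24 AU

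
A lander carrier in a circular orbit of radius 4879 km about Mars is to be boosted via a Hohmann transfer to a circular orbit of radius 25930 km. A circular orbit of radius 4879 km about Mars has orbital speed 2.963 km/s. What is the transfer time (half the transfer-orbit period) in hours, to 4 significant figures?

t = 8.062 hours

From the circular-orbit relation v² = μ/r at r = 4879 km: μ = v²r = (2.963)² × 4879 = 42834.5 km³/s².
Semi-major axis of the transfer orbit: a_t = (4879 + 25930)/2 = 15404.5 km.
Transfer time t = π√(a_t³/μ) = π√((15404.5)³ / 42834.5) = 29022 s.
Converting: 29022 s ÷ 3600 s/hour = 8.062 hours.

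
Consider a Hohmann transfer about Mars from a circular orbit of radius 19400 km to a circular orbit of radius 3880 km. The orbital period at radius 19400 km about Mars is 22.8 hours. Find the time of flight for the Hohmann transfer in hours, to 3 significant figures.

t = 5.30 hours

From Kepler's third law T² = 4π²r³/μ at r = 19400 km, T = 22.8 hours = 22.8 × 3600 s = 82080 s: μ = 4π²r³/T² = 42784.9 km³/s².
The Hohmann ellipse has a_t = (r₁ + r₂)/2 = 11640 km.
Half the transfer-orbit period gives t = π√(a_t³/μ) = 19070 s.
Converting: 19070 s ÷ 3600 s/hour = 5.30 hours.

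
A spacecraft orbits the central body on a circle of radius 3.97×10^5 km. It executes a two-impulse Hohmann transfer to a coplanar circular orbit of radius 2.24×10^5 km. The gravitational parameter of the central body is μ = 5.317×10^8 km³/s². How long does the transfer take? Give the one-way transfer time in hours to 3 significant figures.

t = 6.55 hours

The Hohmann ellipse has a_t = (r₁ + r₂)/2 = 3.105×10^5 km.
Half the transfer-orbit period gives t = π√(a_t³/μ) = 23570 s.
Converting: 23570 s ÷ 3600 s/hour = 6.55 hours.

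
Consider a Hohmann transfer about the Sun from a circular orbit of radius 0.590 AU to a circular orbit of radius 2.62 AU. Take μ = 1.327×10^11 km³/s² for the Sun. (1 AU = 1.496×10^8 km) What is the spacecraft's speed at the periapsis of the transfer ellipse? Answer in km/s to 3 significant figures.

v = 49.5 km/s

In km: r₁ = 0.590 × 1.496×10^8 = 8.8264×10^7 km; r₂ = 2.62 × 1.496×10^8 = 3.91952×10^8 km.
Transfer-ellipse semi-major axis a_t = (r₁ + r₂)/2 = (8.8264×10^7 + 3.91952×10^8)/2 = 2.40108×10^8 km.
The periapsis of the transfer ellipse is at r = 8.8264×10^7 km.
From the vis-viva equation, v = √[μ(2/r − 1/a_t)] = 49.54 km/s.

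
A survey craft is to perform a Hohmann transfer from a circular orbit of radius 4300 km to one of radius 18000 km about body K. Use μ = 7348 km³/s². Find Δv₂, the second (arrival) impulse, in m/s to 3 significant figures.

Δv₂ = 242 m/s

Semi-major axis of the transfer orbit: a_t = (4300 + 18000)/2 = 11150 km.
On the circular orbit at r = 18000 km, v_c = √(μ/r) = 0.6389 km/s.
Vis-viva on the transfer ellipse at r = 18000 km gives v_t = √[μ(2/r − 1/a_t)] = 0.3968 km/s.
Δv₂ = |v_t − v_c| = |0.3968 − 0.6389| = 0.2421 km/s.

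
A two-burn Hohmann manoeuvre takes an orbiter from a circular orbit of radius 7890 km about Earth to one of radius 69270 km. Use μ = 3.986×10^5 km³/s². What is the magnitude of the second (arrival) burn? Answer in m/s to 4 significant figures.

Semi-major axis of the transfer orbit: a_t = (7890 + 69270)/2 = 38580 km.
Circular speed at r = 69270 km: v_c = √(μ/r) = 2.399 km/s.
Transfer-orbit speed at the same r (vis-viva, a = a_t): v_t = √[μ(2/r − 1/a_t)] = 1.085 km/s.
Δv₂ = |v_t − v_c| = |1.085 − 2.399| = 1.314 km/s.

Δv₂ = 1314 m/s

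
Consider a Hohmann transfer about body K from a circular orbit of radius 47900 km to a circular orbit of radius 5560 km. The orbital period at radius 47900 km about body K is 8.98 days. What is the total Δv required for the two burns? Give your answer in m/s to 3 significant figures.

From Kepler's third law T² = 4π²r³/μ at r = 47900 km, T = 8.98 days = 8.98 × 86400 s = 7.75872×10^5 s: μ = 4π²r³/T² = 7207.52 km³/s².
Transfer-ellipse semi-major axis a_t = (r₁ + r₂)/2 = (47900 + 5560)/2 = 26730 km.
Circular speed at r₁: v₁ = √(μ/r₁) = √(7207.52/47900) = 0.3879 km/s.
On the transfer ellipse at r₁, vis-viva gives v_a = √[μ(2/r₁ − 1/a_t)] = 0.1769 km/s.
First burn Δv₁ = |v_a − v₁| = 0.2110 km/s.
At r₂, v₂ = √(μ/r₂) = 1.13856 km/s.
Transfer-orbit speed at r₂: v_p = √[μ(2/r₂ − 1/a_t)] = 1.52414 km/s.
Second burn Δv₂ = |v₂ − v_p| = 0.3856 km/s.
Δv = Δv₁ + Δv₂ = 0.2110 + 0.3856 = 0.5966 km/s.

Δv = 597 m/s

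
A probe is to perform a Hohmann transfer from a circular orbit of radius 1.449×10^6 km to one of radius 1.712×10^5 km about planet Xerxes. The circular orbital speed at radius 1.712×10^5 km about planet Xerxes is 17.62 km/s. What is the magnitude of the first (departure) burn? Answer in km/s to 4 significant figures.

From the circular-orbit relation v² = μ/r at r = 1.712×10^5 km: μ = v²r = (17.62)² × 1.712×10^5 = 5.31515×10^7 km³/s².
Semi-major axis of the transfer orbit: a_t = (1.449×10^6 + 1.712×10^5)/2 = 8.101×10^5 km.
On the circular orbit at r = 1.449×10^6 km, v_c = √(μ/r) = 6.0565 km/s.
Transfer-orbit speed at the same r (vis-viva, a = a_t): v_t = √[μ(2/r − 1/a_t)] = 2.7842 km/s.
Δv₁ = |v_t − v_c| = |2.7842 − 6.0565| = 3.272 km/s.

Δv₁ = 3.272 km/s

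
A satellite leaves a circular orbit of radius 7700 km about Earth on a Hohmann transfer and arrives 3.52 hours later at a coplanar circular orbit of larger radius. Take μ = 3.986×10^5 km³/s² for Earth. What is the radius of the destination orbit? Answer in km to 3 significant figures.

r₂ = 29600 km

Transfer time t = 3.52 hours = 12672 s, and t = π√(a_t³/μ).
So a_t = (μ t²/π²)^(1/3) = (3.986×10^5 × (12672)² / π²)^(1/3) = 18648 km.
Since a_t = (r₁ + r₂)/2, r₂ = 2a_t − r₁ = 2×18648 − 7700 = 29596 km.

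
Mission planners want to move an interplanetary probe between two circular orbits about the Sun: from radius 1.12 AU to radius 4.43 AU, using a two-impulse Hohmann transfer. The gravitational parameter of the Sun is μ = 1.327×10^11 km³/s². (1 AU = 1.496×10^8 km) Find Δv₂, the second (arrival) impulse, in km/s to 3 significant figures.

In km: r₁ = 1.12 × 1.496×10^8 = 1.67552×10^8 km; r₂ = 4.43 × 1.496×10^8 = 6.62728×10^8 km.
Transfer-ellipse semi-major axis a_t = (r₁ + r₂)/2 = (1.67552×10^8 + 6.62728×10^8)/2 = 4.1514×10^8 km.
On the circular orbit at r = 6.62728×10^8 km, v_c = √(μ/r) = 14.1504 km/s.
Vis-viva on the transfer ellipse at r = 6.62728×10^8 km gives v_t = √[μ(2/r − 1/a_t)] = 8.98970 km/s.
Δv₂ = |v_t − v_c| = |8.98970 − 14.1504| = 5.161 km/s.

Δv₂ = 5.16 km/s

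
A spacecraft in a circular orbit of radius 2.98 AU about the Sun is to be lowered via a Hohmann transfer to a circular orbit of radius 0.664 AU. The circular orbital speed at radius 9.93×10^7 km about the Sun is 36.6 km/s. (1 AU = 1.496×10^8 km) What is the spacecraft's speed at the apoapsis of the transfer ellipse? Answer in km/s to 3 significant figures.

v = 10.4 km/s

From the circular-orbit relation v² = μ/r at r = 9.93×10^7 km: μ = v²r = (36.6)² × 9.93×10^7 = 1.33018×10^11 km³/s².
In km: r₁ = 2.98 × 1.496×10^8 = 4.45808×10^8 km; r₂ = 0.664 × 1.496×10^8 = 9.93344×10^7 km.
Transfer-ellipse semi-major axis a_t = (r₁ + r₂)/2 = (4.45808×10^8 + 9.93344×10^7)/2 = 2.725712×10^8 km.
At apoapsis, r = 4.45808×10^8 km.
Vis-viva: v = √[μ(2/r − 1/a_t)] = √[1.33018×10^11 × (2/4.45808×10^8 − 1/2.725712×10^8)] = 10.43 km/s.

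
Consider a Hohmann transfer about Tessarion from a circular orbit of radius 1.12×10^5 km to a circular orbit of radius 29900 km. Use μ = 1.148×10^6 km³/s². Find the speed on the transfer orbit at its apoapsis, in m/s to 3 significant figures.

v = 2080 m/s

Semi-major axis of the transfer orbit: a_t = (1.120×10^5 + 29900)/2 = 70950 km.
At apoapsis, r = 1.120×10^5 km.
Applying v² = μ(2/r − 1/a_t): v = 2.078 km/s.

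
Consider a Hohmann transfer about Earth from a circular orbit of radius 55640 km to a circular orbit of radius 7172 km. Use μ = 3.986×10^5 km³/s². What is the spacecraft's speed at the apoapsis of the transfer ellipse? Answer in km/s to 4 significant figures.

v = 1.279 km/s

The Hohmann ellipse has a_t = (r₁ + r₂)/2 = 31406 km.
At apoapsis, r = 55640 km.
Applying v² = μ(2/r − 1/a_t): v = 1.279 km/s.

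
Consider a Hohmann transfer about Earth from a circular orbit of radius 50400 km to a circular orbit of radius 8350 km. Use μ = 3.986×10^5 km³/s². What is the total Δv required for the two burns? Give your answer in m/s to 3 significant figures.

Semi-major axis of the transfer orbit: a_t = (50400 + 8350)/2 = 29375 km.
At r₁ the circular-orbit speed is v₁ = √(μ/r₁) = 2.812 km/s.
On the transfer ellipse at r₁, vis-viva gives v_a = √[μ(2/r₁ − 1/a_t)] = 1.499 km/s.
First burn Δv₁ = |v_a − v₁| = 1.313 km/s.
Circular speed at r₂: v₂ = √(μ/r₂) = 6.909 km/s.
Transfer-orbit speed at r₂: v_p = √[μ(2/r₂ − 1/a_t)] = 9.050 km/s.
Second burn Δv₂ = |v₂ − v_p| = 2.141 km/s.
Total Δv = Δv₁ + Δv₂ = 3.454 km/s.

Δv = 3450 m/s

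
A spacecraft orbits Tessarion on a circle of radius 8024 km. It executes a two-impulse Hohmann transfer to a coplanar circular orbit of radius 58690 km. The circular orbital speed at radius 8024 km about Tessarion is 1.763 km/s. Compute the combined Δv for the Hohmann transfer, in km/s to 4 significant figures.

Δv = 0.9077 km/s

From the circular-orbit relation v² = μ/r at r = 8024 km: μ = v²r = (1.763)² × 8024 = 24939.9 km³/s².
The Hohmann ellipse has a_t = (r₁ + r₂)/2 = 33357 km.
At r₁ the circular-orbit speed is v₁ = √(μ/r₁) = 1.7630 km/s.
Transfer-orbit speed at r₁ (vis-viva equation): v_p = √[μ(2/r₁ − 1/a_t)] = 2.3385 km/s.
First burn Δv₁ = |v_p − v₁| = 0.5755 km/s.
At r₂, v₂ = √(μ/r₂) = 0.6519 km/s.
Transfer-orbit speed at r₂: v_a = √[μ(2/r₂ − 1/a_t)] = 0.3197 km/s.
Second burn Δv₂ = |v₂ − v_a| = 0.3322 km/s.
Δv = Δv₁ + Δv₂ = 0.5755 + 0.3322 = 0.9077 km/s.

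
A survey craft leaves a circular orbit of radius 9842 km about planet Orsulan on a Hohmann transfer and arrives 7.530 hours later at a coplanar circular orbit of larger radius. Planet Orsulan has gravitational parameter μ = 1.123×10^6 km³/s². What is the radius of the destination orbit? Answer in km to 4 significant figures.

Transfer time t = 7.530 hours = 27108 s, and t = π√(a_t³/μ).
So a_t = (μ t²/π²)^(1/3) = (1.123×10^6 × (27108)² / π²)^(1/3) = 43728 km.
Since a_t = (r₁ + r₂)/2, r₂ = 2a_t − r₁ = 2×43728 − 9842 = 77614 km.

r₂ = 77610 km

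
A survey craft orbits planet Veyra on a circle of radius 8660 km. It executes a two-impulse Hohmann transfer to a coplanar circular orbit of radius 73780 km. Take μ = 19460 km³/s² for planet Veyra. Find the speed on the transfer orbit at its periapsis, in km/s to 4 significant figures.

Semi-major axis of the transfer orbit: a_t = (8660 + 73780)/2 = 41220 km.
The periapsis of the transfer ellipse is at r = 8660 km.
Applying v² = μ(2/r − 1/a_t): v = 2.006 km/s.

v = 2.006 km/s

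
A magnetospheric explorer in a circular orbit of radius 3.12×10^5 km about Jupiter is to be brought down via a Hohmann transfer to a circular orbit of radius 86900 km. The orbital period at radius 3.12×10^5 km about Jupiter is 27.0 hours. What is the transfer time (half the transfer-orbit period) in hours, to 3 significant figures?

From Kepler's third law T² = 4π²r³/μ at r = 3.12×10^5 km, T = 27.0 hours = 27.0 × 3600 s = 97200 s: μ = 4π²r³/T² = 1.26909×10^8 km³/s².
Transfer-ellipse semi-major axis a_t = (r₁ + r₂)/2 = (3.120×10^5 + 86900)/2 = 1.9945×10^5 km.
By Kepler's third law the transfer-orbit period is T = 2π√(a_t³/μ), so t = T/2 = 24840 s.
Converting: 24840 s ÷ 3600 s/hour = 6.90 hours.

t = 6.90 hours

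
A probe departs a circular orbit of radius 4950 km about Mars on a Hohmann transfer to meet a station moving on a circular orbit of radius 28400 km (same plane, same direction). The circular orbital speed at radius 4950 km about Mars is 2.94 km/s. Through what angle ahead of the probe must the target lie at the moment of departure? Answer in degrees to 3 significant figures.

φ = 99.0°

From the circular-orbit relation v² = μ/r at r = 4950 km: μ = v²r = (2.94)² × 4950 = 42785.8 km³/s².
Transfer-ellipse semi-major axis a_t = (r₁ + r₂)/2 = (4950 + 28400)/2 = 16675 km.
The half-period of the transfer ellipse is t = π√(a_t³/μ) = 32704 s.
The target's mean motion on its circular orbit is ω₂ = √(μ/r₂³) = 4.3219×10^-5 rad/s.
Angle swept by the target during transfer: ω₂·t = 1.4134 rad = 80.98°.
Arrival is 180° from departure on the ellipse, so φ = 180° − 80.98° = 99.0°.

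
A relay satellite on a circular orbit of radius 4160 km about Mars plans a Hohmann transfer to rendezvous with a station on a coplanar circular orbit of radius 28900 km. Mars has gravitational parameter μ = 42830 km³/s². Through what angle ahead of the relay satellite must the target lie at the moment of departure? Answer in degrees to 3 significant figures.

φ = 102°

The Hohmann ellipse has a_t = (r₁ + r₂)/2 = 16530 km.
The half-period of the transfer ellipse is t = π√(a_t³/μ) = 32260 s.
The target's mean motion on its circular orbit is ω₂ = √(μ/r₂³) = 4.212×10^-5 rad/s.
Angle swept by the target during transfer: ω₂·t = 1.359 rad = 77.86°.
The relay satellite traverses 180° on the transfer ellipse, so the target must lead by 180° − 77.86° = 102°.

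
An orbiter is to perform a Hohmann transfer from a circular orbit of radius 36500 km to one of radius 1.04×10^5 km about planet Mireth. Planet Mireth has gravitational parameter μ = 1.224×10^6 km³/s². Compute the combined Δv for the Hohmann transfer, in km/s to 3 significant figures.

Δv = 2.21 km/s

The Hohmann ellipse has a_t = (r₁ + r₂)/2 = 70250 km.
Circular speed at r₁: v₁ = √(μ/r₁) = √(1.224×10^6/36500) = 5.791 km/s.
Transfer-orbit speed at r₁ (vis-viva equation): v_p = √[μ(2/r₁ − 1/a_t)] = 7.046 km/s.
First burn Δv₁ = |v_p − v₁| = 1.255 km/s.
Circular speed at r₂: v₂ = √(μ/r₂) = 3.4306 km/s.
Transfer-orbit speed at r₂: v_a = √[μ(2/r₂ − 1/a_t)] = 2.4728 km/s.
Second burn Δv₂ = |v₂ − v_a| = 0.9578 km/s.
Δv = Δv₁ + Δv₂ = 1.255 + 0.9578 = 2.213 km/s.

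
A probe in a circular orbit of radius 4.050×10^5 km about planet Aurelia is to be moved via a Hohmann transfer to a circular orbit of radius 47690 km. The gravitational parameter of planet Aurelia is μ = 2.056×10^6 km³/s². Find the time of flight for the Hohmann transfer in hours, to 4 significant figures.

t = 65.54 hours

Transfer-ellipse semi-major axis a_t = (r₁ + r₂)/2 = (4.050×10^5 + 47690)/2 = 2.26345×10^5 km.
Half the transfer-orbit period gives t = π√(a_t³/μ) = 2.3594×10^5 s.
Converting: 2.3594×10^5 s ÷ 3600 s/hour = 65.54 hours.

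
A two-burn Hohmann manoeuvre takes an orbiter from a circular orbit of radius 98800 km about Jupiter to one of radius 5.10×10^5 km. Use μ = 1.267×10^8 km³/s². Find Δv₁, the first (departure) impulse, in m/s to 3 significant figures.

Semi-major axis of the transfer orbit: a_t = (98800 + 5.100×10^5)/2 = 3.044×10^5 km.
On the circular orbit at r = 98800 km, v_c = √(μ/r) = 35.81 km/s.
Transfer-orbit speed at the same r (vis-viva, a = a_t): v_t = √[μ(2/r − 1/a_t)] = 46.35 km/s.
Δv₁ = |v_t − v_c| = |46.35 − 35.81| = 10.54 km/s.

Δv₁ = 10500 m/s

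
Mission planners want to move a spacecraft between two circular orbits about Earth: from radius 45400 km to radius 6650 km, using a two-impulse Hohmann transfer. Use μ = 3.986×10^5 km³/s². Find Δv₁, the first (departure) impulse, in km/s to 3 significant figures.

Semi-major axis of the transfer orbit: a_t = (45400 + 6650)/2 = 26025 km.
On the circular orbit at r = 45400 km, v_c = √(μ/r) = 2.963 km/s.
Transfer-orbit speed at the same r (vis-viva, a = a_t): v_t = √[μ(2/r − 1/a_t)] = 1.498 km/s.
Δv₁ = |v_t − v_c| = |1.498 − 2.963| = 1.465 km/s.

Δv₁ = 1.47 km/s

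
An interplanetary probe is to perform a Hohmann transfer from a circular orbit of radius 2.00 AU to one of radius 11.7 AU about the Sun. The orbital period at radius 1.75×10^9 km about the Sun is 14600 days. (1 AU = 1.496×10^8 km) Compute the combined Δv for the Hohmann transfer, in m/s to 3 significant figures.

Δv = 10500 m/s

From Kepler's third law T² = 4π²r³/μ at r = 1.75×10^9 km, T = 14600 days = 14600 × 86400 s = 1.26144×10^9 s: μ = 4π²r³/T² = 1.32966×10^11 km³/s².
In km: r₁ = 2.00 × 1.496×10^8 = 2.992×10^8 km; r₂ = 11.7 × 1.496×10^8 = 1.75032×10^9 km.
The Hohmann ellipse has a_t = (r₁ + r₂)/2 = 1.02476×10^9 km.
Circular speed at r₁: v₁ = √(μ/r₁) = √(1.32966×10^11/2.992×10^8) = 21.08 km/s.
Transfer-orbit speed at r₁ (vis-viva): v_p = √[μ(2/r₁ − 1/a_t)] = 27.55 km/s.
First burn Δv₁ = |v_p − v₁| = 6.470 km/s.
Circular speed at r₂: v₂ = √(μ/r₂) = 8.716 km/s.
Transfer-orbit speed at r₂: v_a = √[μ(2/r₂ − 1/a_t)] = 4.710 km/s.
Second burn Δv₂ = |v₂ − v_a| = 4.006 km/s.
Δv = Δv₁ + Δv₂ = 6.470 + 4.006 = 10.48 km/s.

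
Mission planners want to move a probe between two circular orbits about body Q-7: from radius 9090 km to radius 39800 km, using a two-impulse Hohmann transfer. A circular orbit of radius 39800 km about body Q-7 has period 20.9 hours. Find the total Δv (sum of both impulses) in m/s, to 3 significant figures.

Δv = 3220 m/s

From Kepler's third law T² = 4π²r³/μ at r = 39800 km, T = 20.9 hours = 20.9 × 3600 s = 75240 s: μ = 4π²r³/T² = 4.39654×10^5 km³/s².
The Hohmann ellipse has a_t = (r₁ + r₂)/2 = 24445 km.
At r₁ the circular-orbit speed is v₁ = √(μ/r₁) = 6.955 km/s.
Transfer-orbit speed at r₁ (v² = μ(2/r − 1/a)): v_p = √[μ(2/r₁ − 1/a_t)] = 8.874 km/s.
First burn Δv₁ = |v_p − v₁| = 1.919 km/s.
At r₂, v₂ = √(μ/r₂) = 3.324 km/s.
Transfer-orbit speed at r₂: v_a = √[μ(2/r₂ − 1/a_t)] = 2.027 km/s.
Second burn Δv₂ = |v₂ − v_a| = 1.297 km/s.
Total Δv = Δv₁ + Δv₂ = 3.216 km/s.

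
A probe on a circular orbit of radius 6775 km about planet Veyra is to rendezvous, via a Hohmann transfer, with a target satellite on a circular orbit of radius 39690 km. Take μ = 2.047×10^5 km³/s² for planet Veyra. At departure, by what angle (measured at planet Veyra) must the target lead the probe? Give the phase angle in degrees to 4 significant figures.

φ = 99.39°

Transfer-ellipse semi-major axis a_t = (r₁ + r₂)/2 = (6775 + 39690)/2 = 23232.5 km.
The half-period of the transfer ellipse is t = π√(a_t³/μ) = 24588.7 s.
Target angular speed ω₂ = √(μ/r₂³) = 5.72186×10^-5 rad/s.
Angle swept by the target during transfer: ω₂·t = 1.4069 rad = 80.61°.
Arrival is 180° from departure on the ellipse, so φ = 180° − 80.61° = 99.39°.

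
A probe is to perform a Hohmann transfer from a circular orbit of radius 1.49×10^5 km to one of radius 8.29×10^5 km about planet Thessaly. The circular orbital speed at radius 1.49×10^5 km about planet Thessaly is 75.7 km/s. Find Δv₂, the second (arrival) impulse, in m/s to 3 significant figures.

From the circular-orbit relation v² = μ/r at r = 1.49×10^5 km: μ = v²r = (75.7)² × 1.49×10^5 = 8.53843×10^8 km³/s².
Semi-major axis of the transfer orbit: a_t = (1.490×10^5 + 8.290×10^5)/2 = 4.890×10^5 km.
Circular speed at r = 8.290×10^5 km: v_c = √(μ/r) = 32.093 km/s.
Vis-viva on the transfer ellipse at r = 8.290×10^5 km gives v_t = √[μ(2/r − 1/a_t)] = 17.715 km/s.
Δv₂ = |v_t − v_c| = |17.715 − 32.093| = 14.38 km/s.

Δv₂ = 14400 m/s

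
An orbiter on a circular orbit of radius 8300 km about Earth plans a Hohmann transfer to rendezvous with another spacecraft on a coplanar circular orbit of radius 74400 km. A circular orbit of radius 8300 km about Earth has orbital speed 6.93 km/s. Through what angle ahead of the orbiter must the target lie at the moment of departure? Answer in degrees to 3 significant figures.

φ = 105°

From the circular-orbit relation v² = μ/r at r = 8300 km: μ = v²r = (6.93)² × 8300 = 3.98607×10^5 km³/s².
Transfer-ellipse semi-major axis a_t = (r₁ + r₂)/2 = (8300 + 74400)/2 = 41350 km.
The half-period of the transfer ellipse is t = π√(a_t³/μ) = 41840 s.
The target's mean motion on its circular orbit is ω₂ = √(μ/r₂³) = 3.1111×10^-5 rad/s.
Angle swept by the target during transfer: ω₂·t = 1.3017 rad = 74.58°.
The orbiter traverses 180° on the transfer ellipse, so the target must lead by 180° − 74.58° = 105°.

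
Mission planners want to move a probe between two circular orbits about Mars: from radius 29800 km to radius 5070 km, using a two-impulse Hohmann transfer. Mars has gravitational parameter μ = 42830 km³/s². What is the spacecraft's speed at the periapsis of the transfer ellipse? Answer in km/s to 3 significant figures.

Semi-major axis of the transfer orbit: a_t = (29800 + 5070)/2 = 17435 km.
At periapsis, r = 5070 km.
Vis-viva: v = √[μ(2/r − 1/a_t)] = √[42830 × (2/5070 − 1/17435)] = 3.800 km/s.

v = 3.80 km/s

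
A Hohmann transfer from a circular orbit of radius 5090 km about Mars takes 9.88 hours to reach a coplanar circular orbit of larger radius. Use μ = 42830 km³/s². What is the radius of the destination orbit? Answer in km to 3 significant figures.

Transfer time t = 9.88 hours = 35568 s, and t = π√(a_t³/μ).
So a_t = (μ t²/π²)^(1/3) = (42830 × (35568)² / π²)^(1/3) = 17641 km.
Since a_t = (r₁ + r₂)/2, r₂ = 2a_t − r₁ = 2×17641 − 5090 = 30192 km.

r₂ = 30200 km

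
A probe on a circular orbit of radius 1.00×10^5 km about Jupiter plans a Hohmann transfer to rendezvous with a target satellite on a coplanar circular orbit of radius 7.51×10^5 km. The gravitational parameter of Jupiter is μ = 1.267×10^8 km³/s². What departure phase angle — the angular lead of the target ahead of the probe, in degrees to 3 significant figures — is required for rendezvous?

Semi-major axis of the transfer orbit: a_t = (1.000×10^5 + 7.510×10^5)/2 = 4.255×10^5 km.
Transfer time t = π√(a_t³/μ) = 77466 s.
Target angular speed ω₂ = √(μ/r₂³) = 1.7295×10^-5 rad/s.
Angle swept by the target during transfer: ω₂·t = 1.3398 rad = 76.76°.
The probe traverses 180° on the transfer ellipse, so the target must lead by 180° − 76.76° = 103°.

φ = 103°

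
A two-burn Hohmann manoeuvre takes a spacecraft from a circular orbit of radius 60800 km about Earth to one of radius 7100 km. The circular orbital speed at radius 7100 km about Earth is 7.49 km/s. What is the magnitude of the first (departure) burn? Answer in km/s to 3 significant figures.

Δv₁ = 1.39 km/s

From the circular-orbit relation v² = μ/r at r = 7100 km: μ = v²r = (7.49)² × 7100 = 3.98311×10^5 km³/s².
Transfer-ellipse semi-major axis a_t = (r₁ + r₂)/2 = (60800 + 7100)/2 = 33950 km.
On the circular orbit at r = 60800 km, v_c = √(μ/r) = 2.5595 km/s.
Vis-viva on the transfer ellipse at r = 60800 km gives v_t = √[μ(2/r − 1/a_t)] = 1.1705 km/s.
Δv₁ = |v_t − v_c| = |1.1705 − 2.5595| = 1.389 km/s.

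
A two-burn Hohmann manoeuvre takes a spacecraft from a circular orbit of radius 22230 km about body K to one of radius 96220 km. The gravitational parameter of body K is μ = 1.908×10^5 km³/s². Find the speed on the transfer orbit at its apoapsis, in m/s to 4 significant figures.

Transfer-ellipse semi-major axis a_t = (r₁ + r₂)/2 = (22230 + 96220)/2 = 59225 km.
At apoapsis, r = 96220 km.
Vis-viva: v = √[μ(2/r − 1/a_t)] = √[1.908×10^5 × (2/96220 − 1/59225)] = 0.8627 km/s.

v = 862.7 m/s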